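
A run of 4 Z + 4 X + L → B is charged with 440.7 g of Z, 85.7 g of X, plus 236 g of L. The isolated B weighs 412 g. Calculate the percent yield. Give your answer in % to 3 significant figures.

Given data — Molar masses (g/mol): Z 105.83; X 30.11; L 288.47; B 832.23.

n(Z) = 440.7 / 105.83 = 4.164 mol
n(X) = 85.70 / 30.11 = 2.846 mol
n(L) = 236.0 / 288.47 = 0.8181 mol
n/ν → Z: 1.041, X: 0.7115, L: 0.8181; X is limiting.
theoretical n(B) = (1/4) × 2.846 = 0.7115 mol → 592.1 g
% yield = 412 / 592.1 × 100 = 69.58 %

69.6 %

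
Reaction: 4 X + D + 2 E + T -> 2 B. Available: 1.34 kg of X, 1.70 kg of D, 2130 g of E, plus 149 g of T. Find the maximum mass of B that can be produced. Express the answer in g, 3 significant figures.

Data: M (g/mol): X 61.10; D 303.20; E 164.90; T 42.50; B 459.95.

3230 g

n(X) = 1.340×1000 / 61.10 = 21.93 mol
n(D) = 1.700×1000 / 303.20 = 5.607 mol
n(E) = 2130 / 164.90 = 12.92 mol
n(T) = 149.0 / 42.50 = 3.506 mol
n/ν → X: 5.483, D: 5.607, E: 6.460, T: 3.506; T is limiting.
n(B) = (2/1) × 3.506 = 7.012 mol
mass = 7.012 × 459.95 = 3225 g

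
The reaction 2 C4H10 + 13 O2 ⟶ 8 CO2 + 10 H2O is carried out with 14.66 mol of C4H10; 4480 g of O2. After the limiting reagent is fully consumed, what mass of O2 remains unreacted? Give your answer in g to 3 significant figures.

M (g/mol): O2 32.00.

1430 g

n(C4H10) = 14.66 mol
n(O2) = 4480 / 32.00 = 140.0 mol
n/ν → C4H10: 7.330, O2: 10.77; C4H10 is limiting.
O2 consumed = (13/2) × 14.66 = 95.29 mol
O2 remaining = 140.0 − 95.29 = 44.71 mol
mass = 44.71 × 32.00 = 1431 g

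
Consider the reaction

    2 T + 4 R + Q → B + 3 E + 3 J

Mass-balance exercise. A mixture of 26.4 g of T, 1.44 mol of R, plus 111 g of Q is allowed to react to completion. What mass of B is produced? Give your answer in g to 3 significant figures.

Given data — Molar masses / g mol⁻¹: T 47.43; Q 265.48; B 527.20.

147 g

n(T) = 26.40 / 47.43 = 0.5566 mol
n(R) = 1.440 mol
n(Q) = 111.0 / 265.48 = 0.4181 mol
n/ν for T = 0.5566/2 = 0.2783
n/ν for R = 1.440/4 = 0.3600
n/ν for Q = 0.4181/1 = 0.4181
Smallest n/ν is T → limiting reagent.
n(B) = (1/2) × 0.5566 = 0.2783 mol
mass = 0.2783 × 527.20 = 146.7 g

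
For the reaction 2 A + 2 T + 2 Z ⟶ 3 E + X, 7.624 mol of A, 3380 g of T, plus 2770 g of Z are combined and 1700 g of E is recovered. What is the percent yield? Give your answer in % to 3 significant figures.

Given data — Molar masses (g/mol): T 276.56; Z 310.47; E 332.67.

n(A) = 7.624 mol
n(T) = 3380 / 276.56 = 12.22 mol
n(Z) = 2770 / 310.47 = 8.922 mol
n/ν → A: 3.812, T: 6.110, Z: 4.461; A is limiting.
theoretical n(E) = (3/2) × 7.624 = 11.44 mol → 3806 g
% yield = 1700 / 3806 × 100 = 44.67 %

44.7 %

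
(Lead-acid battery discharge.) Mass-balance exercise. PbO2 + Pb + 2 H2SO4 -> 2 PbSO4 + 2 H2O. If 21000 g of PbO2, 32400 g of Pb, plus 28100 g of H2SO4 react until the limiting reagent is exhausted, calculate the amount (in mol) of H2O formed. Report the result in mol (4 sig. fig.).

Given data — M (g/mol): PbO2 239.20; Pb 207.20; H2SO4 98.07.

n(PbO2) = 21000 / 239.20 = 87.79 mol
n(Pb) = 32400 / 207.20 = 156.4 mol
n(H2SO4) = 28100 / 98.07 = 286.5 mol
n/ν for PbO2 = 87.79/1 = 87.79
n/ν for Pb = 156.4/1 = 156.4
n/ν for H2SO4 = 286.5/2 = 143.3
Smallest n/ν is PbO2 → limiting reagent.
n(H2O) = (2/1) × 87.79 = 175.6 mol

175.6 mol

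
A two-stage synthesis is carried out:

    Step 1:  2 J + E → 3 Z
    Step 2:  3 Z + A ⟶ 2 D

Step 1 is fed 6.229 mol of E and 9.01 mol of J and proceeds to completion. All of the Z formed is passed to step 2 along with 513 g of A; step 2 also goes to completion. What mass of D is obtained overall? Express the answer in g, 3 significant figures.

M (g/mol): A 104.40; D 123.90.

1120 g

Step 1:
n(E) = 6.229 mol
n(J) = 9.010 mol
n/ν for E = 6.229/1 = 6.229
n/ν for J = 9.010/2 = 4.505
Smallest n/ν is J → limiting reagent.
n(Z) produced = (3/2) × 9.010 = 13.52 mol
Step 2:
n(Z) available = 13.52 mol
n(A) = 513.0 / 104.40 = 4.914 mol
n/ν for Z = 13.52/3 = 4.507
n/ν for A = 4.914/1 = 4.914
Smallest n/ν is Z → limiting reagent.
n(D) = (2/3) × 13.52 = 9.013 mol
mass = 9.013 × 123.90 = 1117 g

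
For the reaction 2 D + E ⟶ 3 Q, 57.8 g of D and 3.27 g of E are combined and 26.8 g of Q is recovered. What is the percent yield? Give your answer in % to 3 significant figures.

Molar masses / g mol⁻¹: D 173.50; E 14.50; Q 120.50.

44.5 %

n(D) = 57.80 / 173.50 = 0.3331 mol
n(E) = 3.270 / 14.50 = 0.2255 mol
n/ν for D = 0.3331/2 = 0.1666
n/ν for E = 0.2255/1 = 0.2255
Smallest n/ν is D → limiting reagent.
theoretical n(Q) = (3/2) × 0.3331 = 0.4997 mol → 60.21 g
% yield = 26.8 / 60.21 × 100 = 44.51 %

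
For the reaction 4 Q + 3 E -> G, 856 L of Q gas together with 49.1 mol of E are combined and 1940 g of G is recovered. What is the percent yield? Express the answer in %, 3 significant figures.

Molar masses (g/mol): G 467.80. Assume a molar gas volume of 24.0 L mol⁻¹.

n(Q) = 856.0 / 24.0 = 35.67 mol
n(E) = 49.10 mol
n/ν for Q = 35.67/4 = 8.918
n/ν for E = 49.10/3 = 16.37
Smallest n/ν is Q → limiting reagent.
theoretical n(G) = (1/4) × 35.67 = 8.918 mol → 4172 g
% yield = 1940 / 4172 × 100 = 46.50 %

46.5 %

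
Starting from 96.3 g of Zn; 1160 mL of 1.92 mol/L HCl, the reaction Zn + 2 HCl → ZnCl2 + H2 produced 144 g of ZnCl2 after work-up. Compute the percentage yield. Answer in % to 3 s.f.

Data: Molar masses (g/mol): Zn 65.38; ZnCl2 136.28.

94.9 %

n(Zn) = 96.30 / 65.38 = 1.473 mol
n(HCl) = 1.92 × 1160/1000 = 2.227 mol
n/ν for Zn = 1.473/1 = 1.473
n/ν for HCl = 2.227/2 = 1.114
Smallest n/ν is HCl → limiting reagent.
theoretical n(ZnCl2) = (1/2) × 2.227 = 1.114 mol → 151.8 g
% yield = 144 / 151.8 × 100 = 94.86 %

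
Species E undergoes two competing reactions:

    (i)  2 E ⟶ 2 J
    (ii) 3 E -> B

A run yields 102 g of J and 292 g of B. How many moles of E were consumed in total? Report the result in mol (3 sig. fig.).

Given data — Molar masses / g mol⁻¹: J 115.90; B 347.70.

3.40 mol

n(J) = 102 / 115.90 = 0.8801 mol
n(B) = 292 / 347.70 = 0.8398 mol
n(E) via (i) = (2/2)×0.8801 = 0.8801 mol
n(E) via (ii) = (3/1)×0.8398 = 2.519 mol
total n(E) = 0.8801 + 2.519 = 3.399 mol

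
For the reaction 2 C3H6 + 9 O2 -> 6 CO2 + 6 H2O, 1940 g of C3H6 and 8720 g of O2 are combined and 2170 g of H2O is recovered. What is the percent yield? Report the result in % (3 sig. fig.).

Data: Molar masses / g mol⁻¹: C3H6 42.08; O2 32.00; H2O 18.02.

n(C3H6) = 1940 / 42.08 = 46.10 mol
n(O2) = 8720 / 32.00 = 272.5 mol
n/ν for C3H6 = 46.10/2 = 23.05
n/ν for O2 = 272.5/9 = 30.28
Smallest n/ν is C3H6 → limiting reagent.
theoretical n(H2O) = (6/2) × 46.10 = 138.3 mol → 2492 g
% yield = 2170 / 2492 × 100 = 87.08 %

87.1 %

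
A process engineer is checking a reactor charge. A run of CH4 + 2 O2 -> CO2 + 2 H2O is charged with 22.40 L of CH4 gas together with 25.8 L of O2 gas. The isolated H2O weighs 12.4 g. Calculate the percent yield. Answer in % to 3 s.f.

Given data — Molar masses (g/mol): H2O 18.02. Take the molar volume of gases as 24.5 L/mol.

n(CH4) = 22.40 / 24.5 = 0.9143 mol
n(O2) = 25.80 / 24.5 = 1.053 mol
n/ν for CH4 = 0.9143/1 = 0.9143
n/ν for O2 = 1.053/2 = 0.5265
Smallest n/ν is O2 → limiting reagent.
theoretical n(H2O) = (2/2) × 1.053 = 1.053 mol → 18.98 g
% yield = 12.4 / 18.98 × 100 = 65.33 %

65.3 %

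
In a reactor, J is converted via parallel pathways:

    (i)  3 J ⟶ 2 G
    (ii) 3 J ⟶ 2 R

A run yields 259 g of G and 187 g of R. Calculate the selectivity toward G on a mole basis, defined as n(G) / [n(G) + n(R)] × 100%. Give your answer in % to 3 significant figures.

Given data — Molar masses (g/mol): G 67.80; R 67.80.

58.1 %

n(G) = 259 / 67.80 = 3.820 mol
n(R) = 187 / 67.80 = 2.758 mol
selectivity = 3.820/(3.820+2.758) × 100 = 58.07 %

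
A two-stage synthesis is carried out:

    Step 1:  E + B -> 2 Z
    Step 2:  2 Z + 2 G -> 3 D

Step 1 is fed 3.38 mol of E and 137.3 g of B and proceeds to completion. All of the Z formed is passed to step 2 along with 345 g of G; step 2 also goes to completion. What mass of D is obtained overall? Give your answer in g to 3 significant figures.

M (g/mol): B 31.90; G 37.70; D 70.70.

Step 1:
n(E) = 3.380 mol
n(B) = 137.3 / 31.90 = 4.304 mol
n/ν → E: 3.380, B: 4.304; E is limiting.
n(Z) produced = (2/1) × 3.380 = 6.760 mol
Step 2:
n(Z) available = 6.760 mol
n(G) = 345.0 / 37.70 = 9.151 mol
n/ν → Z: 3.380, G: 4.576; Z is limiting.
n(D) = (3/2) × 6.760 = 10.14 mol
mass = 10.14 × 70.70 = 716.9 g

717 g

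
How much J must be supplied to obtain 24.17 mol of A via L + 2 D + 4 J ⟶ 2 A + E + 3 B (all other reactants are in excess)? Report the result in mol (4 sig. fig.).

n(A) = 24.17 mol
n(J) = (4/2) × 24.17 = 48.34 mol

48.34 mol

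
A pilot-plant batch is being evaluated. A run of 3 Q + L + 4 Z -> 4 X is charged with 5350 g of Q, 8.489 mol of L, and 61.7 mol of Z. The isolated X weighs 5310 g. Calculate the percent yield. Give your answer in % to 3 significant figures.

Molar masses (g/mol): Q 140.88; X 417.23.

n(Q) = 5350 / 140.88 = 37.98 mol
n(L) = 8.489 mol
n(Z) = 61.70 mol
n/ν for Q = 37.98/3 = 12.66
n/ν for L = 8.489/1 = 8.489
n/ν for Z = 61.70/4 = 15.43
Smallest n/ν is L → limiting reagent.
theoretical n(X) = (4/1) × 8.489 = 33.96 mol → 14170 g
% yield = 5310 / 14170 × 100 = 37.47 %

37.5 %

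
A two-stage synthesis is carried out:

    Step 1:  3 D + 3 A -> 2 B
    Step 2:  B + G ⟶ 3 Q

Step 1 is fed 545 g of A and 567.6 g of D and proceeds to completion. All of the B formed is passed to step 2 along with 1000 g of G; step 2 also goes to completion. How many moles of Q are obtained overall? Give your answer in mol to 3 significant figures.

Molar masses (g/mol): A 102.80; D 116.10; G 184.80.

Step 1:
n(A) = 545.0 / 102.80 = 5.302 mol
n(D) = 567.6 / 116.10 = 4.889 mol
n/ν for A = 5.302/3 = 1.767
n/ν for D = 4.889/3 = 1.630
Smallest n/ν is D → limiting reagent.
n(B) produced = (2/3) × 4.889 = 3.259 mol
Step 2:
n(B) available = 3.259 mol
n(G) = 1000 / 184.80 = 5.411 mol
n/ν for B = 3.259/1 = 3.259
n/ν for G = 5.411/1 = 5.411
Smallest n/ν is B → limiting reagent.
n(Q) = (3/1) × 3.259 = 9.777 mol

9.78 mol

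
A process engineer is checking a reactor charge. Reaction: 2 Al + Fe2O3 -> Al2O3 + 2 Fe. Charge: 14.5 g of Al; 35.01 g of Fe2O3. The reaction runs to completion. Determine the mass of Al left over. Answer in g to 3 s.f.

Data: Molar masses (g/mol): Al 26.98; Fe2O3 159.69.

2.67 g

n(Al) = 14.50 / 26.98 = 0.5374 mol
n(Fe2O3) = 35.01 / 159.69 = 0.2192 mol
n/ν → Al: 0.2687, Fe2O3: 0.2192; Fe2O3 is limiting.
Al consumed = (2/1) × 0.2192 = 0.4384 mol
Al remaining = 0.5374 − 0.4384 = 0.09900 mol
mass = 0.09900 × 26.98 = 2.671 g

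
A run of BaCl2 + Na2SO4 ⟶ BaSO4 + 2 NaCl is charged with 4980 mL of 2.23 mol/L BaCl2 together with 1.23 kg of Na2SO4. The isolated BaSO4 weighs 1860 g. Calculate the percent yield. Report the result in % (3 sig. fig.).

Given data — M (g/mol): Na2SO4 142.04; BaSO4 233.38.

n(BaCl2) = 2.23 × 4980/1000 = 11.11 mol
n(Na2SO4) = 1.230×1000 / 142.04 = 8.660 mol
n/ν for BaCl2 = 11.11/1 = 11.11
n/ν for Na2SO4 = 8.660/1 = 8.660
Smallest n/ν is Na2SO4 → limiting reagent.
theoretical n(BaSO4) = (1/1) × 8.660 = 8.660 mol → 2021 g
% yield = 1860 / 2021 × 100 = 92.03 %

92.0 %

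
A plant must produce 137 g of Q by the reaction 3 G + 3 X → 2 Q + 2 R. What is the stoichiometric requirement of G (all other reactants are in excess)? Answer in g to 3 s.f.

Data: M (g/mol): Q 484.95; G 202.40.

n(Q) = 137 / 484.95 = 0.2825 mol
n(G) = (3/2) × 0.2825 = 0.4238 mol
mass = 0.4238 × 202.40 = 85.78 g

85.8 g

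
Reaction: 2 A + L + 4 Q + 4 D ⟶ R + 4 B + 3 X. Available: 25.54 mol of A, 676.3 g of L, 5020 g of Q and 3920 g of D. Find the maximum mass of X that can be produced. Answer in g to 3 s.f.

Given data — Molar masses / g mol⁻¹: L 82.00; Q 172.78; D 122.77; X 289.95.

6320 g

n(A) = 25.54 mol
n(L) = 676.3 / 82.00 = 8.248 mol
n(Q) = 5020 / 172.78 = 29.05 mol
n(D) = 3920 / 122.77 = 31.93 mol
n/ν → A: 12.77, L: 8.248, Q: 7.263, D: 7.983; Q is limiting.
n(X) = (3/4) × 29.05 = 21.79 mol
mass = 21.79 × 289.95 = 6318 g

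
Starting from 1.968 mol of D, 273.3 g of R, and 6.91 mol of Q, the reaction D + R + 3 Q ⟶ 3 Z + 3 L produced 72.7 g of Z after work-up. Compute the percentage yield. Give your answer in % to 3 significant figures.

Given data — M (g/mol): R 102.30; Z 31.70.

n(D) = 1.968 mol
n(R) = 273.3 / 102.30 = 2.672 mol
n(Q) = 6.910 mol
n/ν → D: 1.968, R: 2.672, Q: 2.303; D is limiting.
theoretical n(Z) = (3/1) × 1.968 = 5.904 mol → 187.2 g
% yield = 72.7 / 187.2 × 100 = 38.84 %

38.8 %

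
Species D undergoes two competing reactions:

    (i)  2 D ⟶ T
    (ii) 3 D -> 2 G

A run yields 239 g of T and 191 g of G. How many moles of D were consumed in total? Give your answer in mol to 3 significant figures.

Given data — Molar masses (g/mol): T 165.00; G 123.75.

n(T) = 239 / 165.00 = 1.448 mol
n(G) = 191 / 123.75 = 1.543 mol
n(D) via (i) = (2/1)×1.448 = 2.896 mol
n(D) via (ii) = (3/2)×1.543 = 2.315 mol
total n(D) = 2.896 + 2.315 = 5.211 mol

5.21 mol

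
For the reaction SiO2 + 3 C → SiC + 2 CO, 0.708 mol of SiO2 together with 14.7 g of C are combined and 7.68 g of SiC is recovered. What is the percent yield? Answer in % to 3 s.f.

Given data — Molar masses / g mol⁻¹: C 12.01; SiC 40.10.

46.9 %

n(SiO2) = 0.7080 mol
n(C) = 14.70 / 12.01 = 1.224 mol
n/ν for SiO2 = 0.7080/1 = 0.7080
n/ν for C = 1.224/3 = 0.4080
Smallest n/ν is C → limiting reagent.
theoretical n(SiC) = (1/3) × 1.224 = 0.4080 mol → 16.36 g
% yield = 7.68 / 16.36 × 100 = 46.94 %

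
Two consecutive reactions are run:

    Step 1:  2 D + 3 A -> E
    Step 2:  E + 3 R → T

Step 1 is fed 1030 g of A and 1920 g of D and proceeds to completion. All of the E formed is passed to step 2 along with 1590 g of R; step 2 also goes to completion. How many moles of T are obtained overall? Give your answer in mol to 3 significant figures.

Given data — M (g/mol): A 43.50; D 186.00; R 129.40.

Step 1:
n(A) = 1030 / 43.50 = 23.68 mol
n(D) = 1920 / 186.00 = 10.32 mol
n/ν for A = 23.68/3 = 7.893
n/ν for D = 10.32/2 = 5.160
Smallest n/ν is D → limiting reagent.
n(E) produced = (1/2) × 10.32 = 5.160 mol
Step 2:
n(E) available = 5.160 mol
n(R) = 1590 / 129.40 = 12.29 mol
n/ν for E = 5.160/1 = 5.160
n/ν for R = 12.29/3 = 4.097
Smallest n/ν is R → limiting reagent.
n(T) = (1/3) × 12.29 = 4.097 mol

4.10 mol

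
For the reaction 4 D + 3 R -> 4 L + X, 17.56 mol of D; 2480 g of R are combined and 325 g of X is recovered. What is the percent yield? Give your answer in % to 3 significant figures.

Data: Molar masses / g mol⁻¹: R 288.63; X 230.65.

n(D) = 17.56 mol
n(R) = 2480 / 288.63 = 8.592 mol
n/ν → D: 4.390, R: 2.864; R is limiting.
theoretical n(X) = (1/3) × 8.592 = 2.864 mol → 660.6 g
% yield = 325 / 660.6 × 100 = 49.20 %

49.2 %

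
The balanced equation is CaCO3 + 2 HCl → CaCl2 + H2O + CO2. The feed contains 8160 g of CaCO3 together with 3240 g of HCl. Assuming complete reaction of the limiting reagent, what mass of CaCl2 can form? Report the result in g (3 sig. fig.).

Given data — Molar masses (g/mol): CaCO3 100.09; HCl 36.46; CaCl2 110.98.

4930 g

n(CaCO3) = 8160 / 100.09 = 81.53 mol
n(HCl) = 3240 / 36.46 = 88.86 mol
n/ν → CaCO3: 81.53, HCl: 44.43; HCl is limiting.
n(CaCl2) = (1/2) × 88.86 = 44.43 mol
mass = 44.43 × 110.98 = 4931 g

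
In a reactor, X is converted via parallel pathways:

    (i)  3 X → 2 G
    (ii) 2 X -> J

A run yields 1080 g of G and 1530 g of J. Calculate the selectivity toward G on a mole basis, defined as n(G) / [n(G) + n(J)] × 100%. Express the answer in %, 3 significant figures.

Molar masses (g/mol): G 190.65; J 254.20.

n(G) = 1080 / 190.65 = 5.665 mol
n(J) = 1530 / 254.20 = 6.019 mol
selectivity = 5.665/(5.665+6.019) × 100 = 48.49 %

48.5 %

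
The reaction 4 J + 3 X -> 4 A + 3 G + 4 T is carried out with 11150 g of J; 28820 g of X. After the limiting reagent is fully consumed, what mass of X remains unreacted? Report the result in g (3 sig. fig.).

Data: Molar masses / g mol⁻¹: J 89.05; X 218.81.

8270 g

n(J) = 11150 / 89.05 = 125.2 mol
n(X) = 28820 / 218.81 = 131.7 mol
n/ν → J: 31.30, X: 43.90; J is limiting.
X consumed = (3/4) × 125.2 = 93.90 mol
X remaining = 131.7 − 93.90 = 37.80 mol
mass = 37.80 × 218.81 = 8271 g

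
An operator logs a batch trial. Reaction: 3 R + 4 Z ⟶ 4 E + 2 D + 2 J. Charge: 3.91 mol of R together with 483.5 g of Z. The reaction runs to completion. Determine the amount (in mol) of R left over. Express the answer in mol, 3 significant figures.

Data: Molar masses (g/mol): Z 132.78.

1.18 mol

n(R) = 3.910 mol
n(Z) = 483.5 / 132.78 = 3.641 mol
n/ν for R = 3.910/3 = 1.303
n/ν for Z = 3.641/4 = 0.9103
Smallest n/ν is Z → limiting reagent.
R consumed = (3/4) × 3.641 = 2.731 mol
R remaining = 3.910 − 2.731 = 1.179 mol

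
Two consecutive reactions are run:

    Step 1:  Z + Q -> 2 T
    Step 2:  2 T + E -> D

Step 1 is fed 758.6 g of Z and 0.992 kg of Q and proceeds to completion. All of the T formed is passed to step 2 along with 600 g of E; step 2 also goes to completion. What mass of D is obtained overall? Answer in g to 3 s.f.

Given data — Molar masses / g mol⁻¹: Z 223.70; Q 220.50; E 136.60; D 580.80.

1970 g

Step 1:
n(Z) = 758.6 / 223.70 = 3.391 mol
n(Q) = 0.9920×1000 / 220.50 = 4.499 mol
n/ν for Z = 3.391/1 = 3.391
n/ν for Q = 4.499/1 = 4.499
Smallest n/ν is Z → limiting reagent.
n(T) produced = (2/1) × 3.391 = 6.782 mol
Step 2:
n(T) available = 6.782 mol
n(E) = 600.0 / 136.60 = 4.392 mol
n/ν for T = 6.782/2 = 3.391
n/ν for E = 4.392/1 = 4.392
Smallest n/ν is T → limiting reagent.
n(D) = (1/2) × 6.782 = 3.391 mol
mass = 3.391 × 580.80 = 1969 g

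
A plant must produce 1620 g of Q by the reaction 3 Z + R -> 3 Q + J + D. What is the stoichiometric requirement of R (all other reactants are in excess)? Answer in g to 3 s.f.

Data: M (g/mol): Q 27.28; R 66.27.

n(Q) = 1620 / 27.28 = 59.38 mol
n(R) = (1/3) × 59.38 = 19.79 mol
mass = 19.79 × 66.27 = 1311 g

1310 g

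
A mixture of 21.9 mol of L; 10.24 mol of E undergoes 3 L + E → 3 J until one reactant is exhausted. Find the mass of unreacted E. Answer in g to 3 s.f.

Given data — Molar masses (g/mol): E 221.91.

n(L) = 21.90 mol
n(E) = 10.24 mol
n/ν for L = 21.90/3 = 7.300
n/ν for E = 10.24/1 = 10.24
Smallest n/ν is L → limiting reagent.
E consumed = (1/3) × 21.90 = 7.300 mol
E remaining = 10.24 − 7.300 = 2.940 mol
mass = 2.940 × 221.91 = 652.4 g

652 g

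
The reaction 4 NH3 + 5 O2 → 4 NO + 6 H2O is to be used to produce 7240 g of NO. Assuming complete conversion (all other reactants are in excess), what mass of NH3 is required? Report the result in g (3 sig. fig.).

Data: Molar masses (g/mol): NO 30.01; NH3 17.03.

n(NO) = 7240 / 30.01 = 241.3 mol
n(NH3) = (4/4) × 241.3 = 241.3 mol
mass = 241.3 × 17.03 = 4109 g

4110 g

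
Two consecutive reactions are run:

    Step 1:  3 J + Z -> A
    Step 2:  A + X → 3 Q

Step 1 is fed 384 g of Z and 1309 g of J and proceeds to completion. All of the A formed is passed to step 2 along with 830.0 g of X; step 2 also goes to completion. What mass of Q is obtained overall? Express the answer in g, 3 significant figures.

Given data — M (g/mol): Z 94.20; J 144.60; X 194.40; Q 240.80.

2180 g

Step 1:
n(Z) = 384.0 / 94.20 = 4.076 mol
n(J) = 1309 / 144.60 = 9.053 mol
n/ν → Z: 4.076, J: 3.018; J is limiting.
n(A) produced = (1/3) × 9.053 = 3.018 mol
Step 2:
n(A) available = 3.018 mol
n(X) = 830.0 / 194.40 = 4.270 mol
n/ν → A: 3.018, X: 4.270; A is limiting.
n(Q) = (3/1) × 3.018 = 9.054 mol
mass = 9.054 × 240.80 = 2180 g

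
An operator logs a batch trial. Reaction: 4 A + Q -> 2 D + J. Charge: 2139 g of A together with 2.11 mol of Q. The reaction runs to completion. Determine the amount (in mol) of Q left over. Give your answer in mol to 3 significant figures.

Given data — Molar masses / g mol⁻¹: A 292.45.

0.281 mol

n(A) = 2139 / 292.45 = 7.314 mol
n(Q) = 2.110 mol
n/ν for A = 7.314/4 = 1.829
n/ν for Q = 2.110/1 = 2.110
Smallest n/ν is A → limiting reagent.
Q consumed = (1/4) × 7.314 = 1.829 mol
Q remaining = 2.110 − 1.829 = 0.2810 mol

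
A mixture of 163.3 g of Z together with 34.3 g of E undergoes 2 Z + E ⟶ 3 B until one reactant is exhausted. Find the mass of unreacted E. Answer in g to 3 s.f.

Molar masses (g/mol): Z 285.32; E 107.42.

n(Z) = 163.3 / 285.32 = 0.5723 mol
n(E) = 34.30 / 107.42 = 0.3193 mol
n/ν for Z = 0.5723/2 = 0.2862
n/ν for E = 0.3193/1 = 0.3193
Smallest n/ν is Z → limiting reagent.
E consumed = (1/2) × 0.5723 = 0.2862 mol
E remaining = 0.3193 − 0.2862 = 0.03310 mol
mass = 0.03310 × 107.42 = 3.556 g

3.56 g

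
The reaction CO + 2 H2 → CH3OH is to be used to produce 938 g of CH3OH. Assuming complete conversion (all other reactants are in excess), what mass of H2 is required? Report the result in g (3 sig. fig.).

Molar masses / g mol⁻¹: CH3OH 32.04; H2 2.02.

n(CH3OH) = 938 / 32.04 = 29.28 mol
n(H2) = (2/1) × 29.28 = 58.56 mol
mass = 58.56 × 2.02 = 118.3 g

118 g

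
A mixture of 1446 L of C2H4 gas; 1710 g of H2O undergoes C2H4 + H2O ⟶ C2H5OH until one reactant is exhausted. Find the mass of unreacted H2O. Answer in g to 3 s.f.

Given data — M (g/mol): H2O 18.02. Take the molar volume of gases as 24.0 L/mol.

624 g

n(C2H4) = 1446 / 24.0 = 60.25 mol
n(H2O) = 1710 / 18.02 = 94.89 mol
n/ν for C2H4 = 60.25/1 = 60.25
n/ν for H2O = 94.89/1 = 94.89
Smallest n/ν is C2H4 → limiting reagent.
H2O consumed = (1/1) × 60.25 = 60.25 mol
H2O remaining = 94.89 − 60.25 = 34.64 mol
mass = 34.64 × 18.02 = 624.2 g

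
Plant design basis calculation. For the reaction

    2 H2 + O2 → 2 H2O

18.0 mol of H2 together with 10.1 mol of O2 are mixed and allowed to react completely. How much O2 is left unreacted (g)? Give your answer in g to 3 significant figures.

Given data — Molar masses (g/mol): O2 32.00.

n(H2) = 18.00 mol
n(O2) = 10.10 mol
n/ν for H2 = 18.00/2 = 9.000
n/ν for O2 = 10.10/1 = 10.10
Smallest n/ν is H2 → limiting reagent.
O2 consumed = (1/2) × 18.00 = 9.000 mol
O2 remaining = 10.10 − 9.000 = 1.100 mol
mass = 1.100 × 32.00 = 35.20 g

35.2 g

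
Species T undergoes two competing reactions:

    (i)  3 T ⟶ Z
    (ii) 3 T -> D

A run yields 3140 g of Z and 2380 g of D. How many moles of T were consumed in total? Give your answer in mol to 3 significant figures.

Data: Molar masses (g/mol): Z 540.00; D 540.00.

n(Z) = 3140 / 540.00 = 5.815 mol
n(D) = 2380 / 540.00 = 4.407 mol
n(T) via (i) = (3/1)×5.815 = 17.45 mol
n(T) via (ii) = (3/1)×4.407 = 13.22 mol
total n(T) = 17.45 + 13.22 = 30.67 mol

30.7 mol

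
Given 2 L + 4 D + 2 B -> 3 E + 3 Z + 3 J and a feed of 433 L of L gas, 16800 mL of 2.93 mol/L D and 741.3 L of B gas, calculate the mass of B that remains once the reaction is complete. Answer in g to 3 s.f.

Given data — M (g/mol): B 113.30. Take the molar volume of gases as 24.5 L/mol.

1430 g

n(L) = 433.0 / 24.5 = 17.67 mol
n(D) = 2.93 × 16800/1000 = 49.22 mol
n(B) = 741.3 / 24.5 = 30.26 mol
n/ν for L = 17.67/2 = 8.835
n/ν for D = 49.22/4 = 12.31
n/ν for B = 30.26/2 = 15.13
Smallest n/ν is L → limiting reagent.
B consumed = (2/2) × 17.67 = 17.67 mol
B remaining = 30.26 − 17.67 = 12.59 mol
mass = 12.59 × 113.30 = 1426 g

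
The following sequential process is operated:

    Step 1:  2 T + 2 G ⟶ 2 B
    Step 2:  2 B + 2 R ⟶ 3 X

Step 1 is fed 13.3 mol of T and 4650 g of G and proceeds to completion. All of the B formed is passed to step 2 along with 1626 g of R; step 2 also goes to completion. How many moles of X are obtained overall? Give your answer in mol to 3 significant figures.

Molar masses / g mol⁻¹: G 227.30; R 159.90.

Step 1:
n(T) = 13.30 mol
n(G) = 4650 / 227.30 = 20.46 mol
n/ν for T = 13.30/2 = 6.650
n/ν for G = 20.46/2 = 10.23
Smallest n/ν is T → limiting reagent.
n(B) produced = (2/2) × 13.30 = 13.30 mol
Step 2:
n(B) available = 13.30 mol
n(R) = 1626 / 159.90 = 10.17 mol
n/ν for B = 13.30/2 = 6.650
n/ν for R = 10.17/2 = 5.085
Smallest n/ν is R → limiting reagent.
n(X) = (3/2) × 10.17 = 15.26 mol

15.3 mol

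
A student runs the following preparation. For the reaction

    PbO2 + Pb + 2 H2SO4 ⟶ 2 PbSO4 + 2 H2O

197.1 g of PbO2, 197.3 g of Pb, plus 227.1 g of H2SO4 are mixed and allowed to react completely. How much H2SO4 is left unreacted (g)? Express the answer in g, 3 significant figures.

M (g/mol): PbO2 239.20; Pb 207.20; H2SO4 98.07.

65.5 g

n(PbO2) = 197.1 / 239.20 = 0.8240 mol
n(Pb) = 197.3 / 207.20 = 0.9522 mol
n(H2SO4) = 227.1 / 98.07 = 2.316 mol
n/ν for PbO2 = 0.8240/1 = 0.8240
n/ν for Pb = 0.9522/1 = 0.9522
n/ν for H2SO4 = 2.316/2 = 1.158
Smallest n/ν is PbO2 → limiting reagent.
H2SO4 consumed = (2/1) × 0.8240 = 1.648 mol
H2SO4 remaining = 2.316 − 1.648 = 0.6680 mol
mass = 0.6680 × 98.07 = 65.51 g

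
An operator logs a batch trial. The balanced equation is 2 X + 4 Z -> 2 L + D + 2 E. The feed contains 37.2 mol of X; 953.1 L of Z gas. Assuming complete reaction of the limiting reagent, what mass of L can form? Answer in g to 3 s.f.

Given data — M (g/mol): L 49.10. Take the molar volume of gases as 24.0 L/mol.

n(X) = 37.20 mol
n(Z) = 953.1 / 24.0 = 39.71 mol
n/ν for X = 37.20/2 = 18.60
n/ν for Z = 39.71/4 = 9.928
Smallest n/ν is Z → limiting reagent.
n(L) = (2/4) × 39.71 = 19.86 mol
mass = 19.86 × 49.10 = 975.1 g

975 g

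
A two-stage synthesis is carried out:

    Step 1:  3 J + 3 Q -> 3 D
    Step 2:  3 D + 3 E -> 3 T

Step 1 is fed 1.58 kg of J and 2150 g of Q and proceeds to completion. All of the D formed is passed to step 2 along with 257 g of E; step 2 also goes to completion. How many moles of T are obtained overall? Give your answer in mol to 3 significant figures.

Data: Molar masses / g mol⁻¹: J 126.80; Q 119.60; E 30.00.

Step 1:
n(J) = 1.580×1000 / 126.80 = 12.46 mol
n(Q) = 2150 / 119.60 = 17.98 mol
n/ν for J = 12.46/3 = 4.153
n/ν for Q = 17.98/3 = 5.993
Smallest n/ν is J → limiting reagent.
n(D) produced = (3/3) × 12.46 = 12.46 mol
Step 2:
n(D) available = 12.46 mol
n(E) = 257.0 / 30.00 = 8.567 mol
n/ν for D = 12.46/3 = 4.153
n/ν for E = 8.567/3 = 2.856
Smallest n/ν is E → limiting reagent.
n(T) = (3/3) × 8.567 = 8.567 mol

8.57 mol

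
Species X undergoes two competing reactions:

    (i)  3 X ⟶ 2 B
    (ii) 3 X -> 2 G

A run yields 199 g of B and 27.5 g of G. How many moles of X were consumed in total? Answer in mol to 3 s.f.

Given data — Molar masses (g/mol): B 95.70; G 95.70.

3.55 mol

n(B) = 199 / 95.70 = 2.079 mol
n(G) = 27.5 / 95.70 = 0.2874 mol
n(X) via (i) = (3/2)×2.079 = 3.119 mol
n(X) via (ii) = (3/2)×0.2874 = 0.4311 mol
total n(X) = 3.119 + 0.4311 = 3.550 mol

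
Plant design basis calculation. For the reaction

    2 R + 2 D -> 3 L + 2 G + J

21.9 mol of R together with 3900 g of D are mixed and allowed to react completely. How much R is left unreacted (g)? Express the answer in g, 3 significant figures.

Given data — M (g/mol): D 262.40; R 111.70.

786 g

n(R) = 21.90 mol
n(D) = 3900 / 262.40 = 14.86 mol
n/ν for R = 21.90/2 = 10.95
n/ν for D = 14.86/2 = 7.430
Smallest n/ν is D → limiting reagent.
R consumed = (2/2) × 14.86 = 14.86 mol
R remaining = 21.90 − 14.86 = 7.040 mol
mass = 7.040 × 111.70 = 786.4 g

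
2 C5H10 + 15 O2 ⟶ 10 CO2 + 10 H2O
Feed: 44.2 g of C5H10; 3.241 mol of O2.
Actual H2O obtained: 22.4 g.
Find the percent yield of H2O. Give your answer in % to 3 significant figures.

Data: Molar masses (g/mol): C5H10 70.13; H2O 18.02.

n(C5H10) = 44.20 / 70.13 = 0.6303 mol
n(O2) = 3.241 mol
n/ν for C5H10 = 0.6303/2 = 0.3152
n/ν for O2 = 3.241/15 = 0.2161
Smallest n/ν is O2 → limiting reagent.
theoretical n(H2O) = (10/15) × 3.241 = 2.161 mol → 38.94 g
% yield = 22.4 / 38.94 × 100 = 57.52 %

57.5 %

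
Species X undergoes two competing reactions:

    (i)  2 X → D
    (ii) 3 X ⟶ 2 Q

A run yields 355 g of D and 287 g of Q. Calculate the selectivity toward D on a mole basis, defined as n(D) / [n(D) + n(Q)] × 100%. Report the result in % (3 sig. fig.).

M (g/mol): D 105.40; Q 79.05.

n(D) = 355 / 105.40 = 3.368 mol
n(Q) = 287 / 79.05 = 3.631 mol
selectivity = 3.368/(3.368+3.631) × 100 = 48.12 %

48.1 %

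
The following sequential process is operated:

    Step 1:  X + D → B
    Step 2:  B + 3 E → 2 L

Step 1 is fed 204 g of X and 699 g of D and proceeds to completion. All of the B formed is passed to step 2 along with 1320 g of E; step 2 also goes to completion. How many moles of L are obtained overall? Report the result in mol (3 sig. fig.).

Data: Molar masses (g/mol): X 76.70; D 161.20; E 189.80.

4.64 mol

Step 1:
n(X) = 204.0 / 76.70 = 2.660 mol
n(D) = 699.0 / 161.20 = 4.336 mol
n/ν for X = 2.660/1 = 2.660
n/ν for D = 4.336/1 = 4.336
Smallest n/ν is X → limiting reagent.
n(B) produced = (1/1) × 2.660 = 2.660 mol
Step 2:
n(B) available = 2.660 mol
n(E) = 1320 / 189.80 = 6.955 mol
n/ν for B = 2.660/1 = 2.660
n/ν for E = 6.955/3 = 2.318
Smallest n/ν is E → limiting reagent.
n(L) = (2/3) × 6.955 = 4.637 mol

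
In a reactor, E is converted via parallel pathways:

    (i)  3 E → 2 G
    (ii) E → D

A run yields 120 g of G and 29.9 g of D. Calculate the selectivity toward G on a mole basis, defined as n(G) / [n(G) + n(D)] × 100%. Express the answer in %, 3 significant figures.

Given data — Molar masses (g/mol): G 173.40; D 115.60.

72.8 %

n(G) = 120 / 173.40 = 0.6920 mol
n(D) = 29.9 / 115.60 = 0.2587 mol
selectivity = 0.6920/(0.6920+0.2587) × 100 = 72.79 %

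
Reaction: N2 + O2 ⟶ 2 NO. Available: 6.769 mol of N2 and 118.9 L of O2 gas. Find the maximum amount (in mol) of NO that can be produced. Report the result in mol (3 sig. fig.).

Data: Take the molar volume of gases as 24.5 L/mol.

9.71 mol

n(N2) = 6.769 mol
n(O2) = 118.9 / 24.5 = 4.853 mol
n/ν → N2: 6.769, O2: 4.853; O2 is limiting.
n(NO) = (2/1) × 4.853 = 9.706 mol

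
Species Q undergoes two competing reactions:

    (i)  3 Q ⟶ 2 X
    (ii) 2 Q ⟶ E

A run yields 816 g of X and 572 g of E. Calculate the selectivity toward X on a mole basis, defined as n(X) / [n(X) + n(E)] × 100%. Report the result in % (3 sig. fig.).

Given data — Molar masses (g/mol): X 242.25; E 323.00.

n(X) = 816 / 242.25 = 3.368 mol
n(E) = 572 / 323.00 = 1.771 mol
selectivity = 3.368/(3.368+1.771) × 100 = 65.54 %

65.5 %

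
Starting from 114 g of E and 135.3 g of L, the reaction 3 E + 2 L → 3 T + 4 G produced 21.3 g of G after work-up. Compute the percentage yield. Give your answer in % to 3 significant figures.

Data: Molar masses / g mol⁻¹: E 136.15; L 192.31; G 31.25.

61.1 %

n(E) = 114.0 / 136.15 = 0.8373 mol
n(L) = 135.3 / 192.31 = 0.7036 mol
n/ν → E: 0.2791, L: 0.3518; E is limiting.
theoretical n(G) = (4/3) × 0.8373 = 1.116 mol → 34.88 g
% yield = 21.3 / 34.88 × 100 = 61.07 %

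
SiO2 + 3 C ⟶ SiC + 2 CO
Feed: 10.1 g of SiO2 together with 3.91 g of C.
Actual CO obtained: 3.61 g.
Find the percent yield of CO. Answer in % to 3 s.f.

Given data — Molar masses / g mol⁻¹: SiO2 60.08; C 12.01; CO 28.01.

n(SiO2) = 10.10 / 60.08 = 0.1681 mol
n(C) = 3.910 / 12.01 = 0.3256 mol
n/ν for SiO2 = 0.1681/1 = 0.1681
n/ν for C = 0.3256/3 = 0.1085
Smallest n/ν is C → limiting reagent.
theoretical n(CO) = (2/3) × 0.3256 = 0.2171 mol → 6.081 g
% yield = 3.61 / 6.081 × 100 = 59.37 %

59.4 %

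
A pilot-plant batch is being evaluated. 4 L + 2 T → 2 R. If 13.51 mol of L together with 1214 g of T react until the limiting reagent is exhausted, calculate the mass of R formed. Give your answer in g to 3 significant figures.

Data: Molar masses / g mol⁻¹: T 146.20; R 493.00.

n(L) = 13.51 mol
n(T) = 1214 / 146.20 = 8.304 mol
n/ν for L = 13.51/4 = 3.378
n/ν for T = 8.304/2 = 4.152
Smallest n/ν is L → limiting reagent.
n(R) = (2/4) × 13.51 = 6.755 mol
mass = 6.755 × 493.00 = 3330 g

3330 g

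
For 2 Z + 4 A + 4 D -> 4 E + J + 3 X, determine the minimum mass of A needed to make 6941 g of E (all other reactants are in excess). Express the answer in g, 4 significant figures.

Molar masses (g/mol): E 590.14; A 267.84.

n(E) = 6941 / 590.14 = 11.76 mol
n(A) = (4/4) × 11.76 = 11.76 mol
mass = 11.76 × 267.84 = 3150 g

3150 g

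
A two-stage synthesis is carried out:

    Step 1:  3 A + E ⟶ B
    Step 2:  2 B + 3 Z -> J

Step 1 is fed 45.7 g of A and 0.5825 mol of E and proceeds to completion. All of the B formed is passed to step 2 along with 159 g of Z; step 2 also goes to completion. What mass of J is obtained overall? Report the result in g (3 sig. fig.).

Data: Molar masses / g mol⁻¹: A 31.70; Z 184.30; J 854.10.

205 g

Step 1:
n(A) = 45.70 / 31.70 = 1.442 mol
n(E) = 0.5825 mol
n/ν for A = 1.442/3 = 0.4807
n/ν for E = 0.5825/1 = 0.5825
Smallest n/ν is A → limiting reagent.
n(B) produced = (1/3) × 1.442 = 0.4807 mol
Step 2:
n(B) available = 0.4807 mol
n(Z) = 159.0 / 184.30 = 0.8627 mol
n/ν for B = 0.4807/2 = 0.2404
n/ν for Z = 0.8627/3 = 0.2876
Smallest n/ν is B → limiting reagent.
n(J) = (1/2) × 0.4807 = 0.2404 mol
mass = 0.2404 × 854.10 = 205.3 g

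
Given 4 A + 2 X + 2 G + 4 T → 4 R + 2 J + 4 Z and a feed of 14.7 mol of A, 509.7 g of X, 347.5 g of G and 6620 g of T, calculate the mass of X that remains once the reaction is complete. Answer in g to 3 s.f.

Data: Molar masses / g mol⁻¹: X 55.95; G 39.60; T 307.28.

98.5 g

n(A) = 14.70 mol
n(X) = 509.7 / 55.95 = 9.110 mol
n(G) = 347.5 / 39.60 = 8.775 mol
n(T) = 6620 / 307.28 = 21.54 mol
n/ν for A = 14.70/4 = 3.675
n/ν for X = 9.110/2 = 4.555
n/ν for G = 8.775/2 = 4.388
n/ν for T = 21.54/4 = 5.385
Smallest n/ν is A → limiting reagent.
X consumed = (2/4) × 14.70 = 7.350 mol
X remaining = 9.110 − 7.350 = 1.760 mol
mass = 1.760 × 55.95 = 98.47 g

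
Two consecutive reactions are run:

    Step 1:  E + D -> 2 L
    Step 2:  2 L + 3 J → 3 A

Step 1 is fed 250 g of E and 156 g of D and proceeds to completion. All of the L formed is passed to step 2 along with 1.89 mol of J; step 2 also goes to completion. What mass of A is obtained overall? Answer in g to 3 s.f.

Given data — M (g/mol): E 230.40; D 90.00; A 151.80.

Step 1:
n(E) = 250.0 / 230.40 = 1.085 mol
n(D) = 156.0 / 90.00 = 1.733 mol
n/ν for E = 1.085/1 = 1.085
n/ν for D = 1.733/1 = 1.733
Smallest n/ν is E → limiting reagent.
n(L) produced = (2/1) × 1.085 = 2.170 mol
Step 2:
n(L) available = 2.170 mol
n(J) = 1.890 mol
n/ν for L = 2.170/2 = 1.085
n/ν for J = 1.890/3 = 0.6300
Smallest n/ν is J → limiting reagent.
n(A) = (3/3) × 1.890 = 1.890 mol
mass = 1.890 × 151.80 = 286.9 g

287 g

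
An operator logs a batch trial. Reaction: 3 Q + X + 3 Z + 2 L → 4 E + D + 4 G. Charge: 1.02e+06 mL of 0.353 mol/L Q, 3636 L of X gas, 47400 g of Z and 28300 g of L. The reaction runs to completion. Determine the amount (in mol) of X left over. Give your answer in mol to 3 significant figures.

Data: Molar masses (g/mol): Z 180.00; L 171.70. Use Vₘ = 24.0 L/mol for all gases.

n(Q) = 0.353 × 1.02e+06/1000 = 360.1 mol
n(X) = 3636 / 24.0 = 151.5 mol
n(Z) = 47400 / 180.00 = 263.3 mol
n(L) = 28300 / 171.70 = 164.8 mol
n/ν → Q: 120.0, X: 151.5, Z: 87.77, L: 82.40; L is limiting.
X consumed = (1/2) × 164.8 = 82.40 mol
X remaining = 151.5 − 82.40 = 69.10 mol

69.1 mol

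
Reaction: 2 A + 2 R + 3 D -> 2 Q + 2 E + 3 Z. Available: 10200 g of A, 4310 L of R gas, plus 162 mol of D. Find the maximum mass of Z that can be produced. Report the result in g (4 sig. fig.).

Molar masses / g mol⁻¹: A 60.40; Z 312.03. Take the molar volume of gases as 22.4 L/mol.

n(A) = 10200 / 60.40 = 168.9 mol
n(R) = 4310 / 22.4 = 192.4 mol
n(D) = 162.0 mol
n/ν for A = 168.9/2 = 84.45
n/ν for R = 192.4/2 = 96.20
n/ν for D = 162.0/3 = 54.00
Smallest n/ν is D → limiting reagent.
n(Z) = (3/3) × 162.0 = 162.0 mol
mass = 162.0 × 312.03 = 50550 g

50550 g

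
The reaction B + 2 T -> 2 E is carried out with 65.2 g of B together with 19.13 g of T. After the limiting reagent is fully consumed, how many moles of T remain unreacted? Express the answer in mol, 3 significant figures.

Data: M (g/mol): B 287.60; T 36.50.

0.0707 mol

n(B) = 65.20 / 287.60 = 0.2267 mol
n(T) = 19.13 / 36.50 = 0.5241 mol
n/ν for B = 0.2267/1 = 0.2267
n/ν for T = 0.5241/2 = 0.2621
Smallest n/ν is B → limiting reagent.
T consumed = (2/1) × 0.2267 = 0.4534 mol
T remaining = 0.5241 − 0.4534 = 0.07070 mol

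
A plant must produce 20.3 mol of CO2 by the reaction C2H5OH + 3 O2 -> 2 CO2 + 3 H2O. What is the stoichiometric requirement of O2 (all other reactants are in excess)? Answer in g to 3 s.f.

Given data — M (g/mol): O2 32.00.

n(CO2) = 20.30 mol
n(O2) = (3/2) × 20.30 = 30.45 mol
mass = 30.45 × 32.00 = 974.4 g

974 g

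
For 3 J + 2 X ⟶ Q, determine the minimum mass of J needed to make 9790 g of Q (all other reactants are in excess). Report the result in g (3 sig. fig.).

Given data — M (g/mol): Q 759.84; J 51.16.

n(Q) = 9790 / 759.84 = 12.88 mol
n(J) = (3/1) × 12.88 = 38.64 mol
mass = 38.64 × 51.16 = 1977 g

1980 g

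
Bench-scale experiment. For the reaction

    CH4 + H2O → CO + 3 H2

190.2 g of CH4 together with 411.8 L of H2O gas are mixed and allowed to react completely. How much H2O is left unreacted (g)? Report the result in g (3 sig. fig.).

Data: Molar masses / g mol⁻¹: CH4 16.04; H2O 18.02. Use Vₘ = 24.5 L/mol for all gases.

n(CH4) = 190.2 / 16.04 = 11.86 mol
n(H2O) = 411.8 / 24.5 = 16.81 mol
n/ν for CH4 = 11.86/1 = 11.86
n/ν for H2O = 16.81/1 = 16.81
Smallest n/ν is CH4 → limiting reagent.
H2O consumed = (1/1) × 11.86 = 11.86 mol
H2O remaining = 16.81 − 11.86 = 4.950 mol
mass = 4.950 × 18.02 = 89.20 g

89.2 g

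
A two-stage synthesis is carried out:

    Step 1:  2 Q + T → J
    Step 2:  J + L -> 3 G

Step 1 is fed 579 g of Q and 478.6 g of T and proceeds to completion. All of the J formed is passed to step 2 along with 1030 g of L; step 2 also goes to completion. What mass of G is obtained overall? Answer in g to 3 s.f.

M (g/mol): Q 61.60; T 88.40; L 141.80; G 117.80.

Step 1:
n(Q) = 579.0 / 61.60 = 9.399 mol
n(T) = 478.6 / 88.40 = 5.414 mol
n/ν for Q = 9.399/2 = 4.700
n/ν for T = 5.414/1 = 5.414
Smallest n/ν is Q → limiting reagent.
n(J) produced = (1/2) × 9.399 = 4.700 mol
Step 2:
n(J) available = 4.700 mol
n(L) = 1030 / 141.80 = 7.264 mol
n/ν for J = 4.700/1 = 4.700
n/ν for L = 7.264/1 = 7.264
Smallest n/ν is J → limiting reagent.
n(G) = (3/1) × 4.700 = 14.10 mol
mass = 14.10 × 117.80 = 1661 g

1660 g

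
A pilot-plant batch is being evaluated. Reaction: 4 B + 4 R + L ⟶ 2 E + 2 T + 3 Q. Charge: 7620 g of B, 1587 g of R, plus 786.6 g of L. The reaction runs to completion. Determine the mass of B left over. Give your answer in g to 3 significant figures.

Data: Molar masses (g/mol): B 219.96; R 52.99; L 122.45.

1970 g

n(B) = 7620 / 219.96 = 34.64 mol
n(R) = 1587 / 52.99 = 29.95 mol
n(L) = 786.6 / 122.45 = 6.424 mol
n/ν for B = 34.64/4 = 8.660
n/ν for R = 29.95/4 = 7.488
n/ν for L = 6.424/1 = 6.424
Smallest n/ν is L → limiting reagent.
B consumed = (4/1) × 6.424 = 25.70 mol
B remaining = 34.64 − 25.70 = 8.940 mol
mass = 8.940 × 219.96 = 1966 g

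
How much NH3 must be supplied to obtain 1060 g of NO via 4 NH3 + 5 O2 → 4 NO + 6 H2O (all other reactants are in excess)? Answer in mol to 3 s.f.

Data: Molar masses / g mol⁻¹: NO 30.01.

35.3 mol

n(NO) = 1060 / 30.01 = 35.32 mol
n(NH3) = (4/4) × 35.32 = 35.32 mol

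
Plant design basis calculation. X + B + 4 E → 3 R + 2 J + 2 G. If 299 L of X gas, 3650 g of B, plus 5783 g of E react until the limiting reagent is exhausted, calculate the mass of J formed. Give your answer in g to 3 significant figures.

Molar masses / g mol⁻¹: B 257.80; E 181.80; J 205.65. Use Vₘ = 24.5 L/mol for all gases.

n(X) = 299.0 / 24.5 = 12.20 mol
n(B) = 3650 / 257.80 = 14.16 mol
n(E) = 5783 / 181.80 = 31.81 mol
n/ν → X: 12.20, B: 14.16, E: 7.953; E is limiting.
n(J) = (2/4) × 31.81 = 15.91 mol
mass = 15.91 × 205.65 = 3272 g

3270 g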